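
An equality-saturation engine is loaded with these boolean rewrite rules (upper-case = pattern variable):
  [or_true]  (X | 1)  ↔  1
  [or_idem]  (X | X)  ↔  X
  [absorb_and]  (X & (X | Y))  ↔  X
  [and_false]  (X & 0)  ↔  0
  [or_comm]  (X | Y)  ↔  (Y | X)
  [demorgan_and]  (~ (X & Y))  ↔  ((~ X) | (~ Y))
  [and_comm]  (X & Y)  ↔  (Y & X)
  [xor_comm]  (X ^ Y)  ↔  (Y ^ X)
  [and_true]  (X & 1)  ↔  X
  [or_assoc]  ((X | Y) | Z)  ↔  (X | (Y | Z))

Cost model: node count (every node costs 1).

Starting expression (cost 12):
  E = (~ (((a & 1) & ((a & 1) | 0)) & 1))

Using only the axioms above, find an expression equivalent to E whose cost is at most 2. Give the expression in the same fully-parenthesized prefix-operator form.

step 1: absorb_and (→) rewrites ((a & 1) & ((a & 1) | 0)) into (a & 1), now (~ ((a & 1) & 1))
step 2: and_true (→) rewrites ((a & 1) & 1) into (a & 1), now (~ (a & 1))
step 3: and_true (→) rewrites (a & 1) into a, reaching cost 2 (bound 2)

(~ a)   [cost 2]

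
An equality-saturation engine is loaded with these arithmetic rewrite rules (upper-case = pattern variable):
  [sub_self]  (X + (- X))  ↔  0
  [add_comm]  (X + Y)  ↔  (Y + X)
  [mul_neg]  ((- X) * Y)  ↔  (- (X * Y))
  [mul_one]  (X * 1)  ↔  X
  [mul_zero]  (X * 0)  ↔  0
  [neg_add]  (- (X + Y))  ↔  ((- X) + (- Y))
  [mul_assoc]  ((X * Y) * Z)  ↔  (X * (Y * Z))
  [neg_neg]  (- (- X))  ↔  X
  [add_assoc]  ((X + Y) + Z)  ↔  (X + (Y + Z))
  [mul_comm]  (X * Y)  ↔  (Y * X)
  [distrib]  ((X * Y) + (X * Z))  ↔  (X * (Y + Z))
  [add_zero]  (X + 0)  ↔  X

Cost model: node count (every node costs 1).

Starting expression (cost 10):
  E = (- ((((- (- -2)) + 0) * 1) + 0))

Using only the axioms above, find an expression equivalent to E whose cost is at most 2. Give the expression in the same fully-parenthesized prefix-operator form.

(- -2)   [cost 2]

1. [neg_neg →] (- (- -2))  →  -2;  E = (- (((-2 + 0) * 1) + 0))
2. [add_zero →] (((-2 + 0) * 1) + 0)  →  ((-2 + 0) * 1);  E = (- ((-2 + 0) * 1))
3. [mul_one →] ((-2 + 0) * 1)  →  (-2 + 0);  E = (- (-2 + 0))
4. [add_zero →] (-2 + 0)  →  -2;  cost 2 ≤ 2, done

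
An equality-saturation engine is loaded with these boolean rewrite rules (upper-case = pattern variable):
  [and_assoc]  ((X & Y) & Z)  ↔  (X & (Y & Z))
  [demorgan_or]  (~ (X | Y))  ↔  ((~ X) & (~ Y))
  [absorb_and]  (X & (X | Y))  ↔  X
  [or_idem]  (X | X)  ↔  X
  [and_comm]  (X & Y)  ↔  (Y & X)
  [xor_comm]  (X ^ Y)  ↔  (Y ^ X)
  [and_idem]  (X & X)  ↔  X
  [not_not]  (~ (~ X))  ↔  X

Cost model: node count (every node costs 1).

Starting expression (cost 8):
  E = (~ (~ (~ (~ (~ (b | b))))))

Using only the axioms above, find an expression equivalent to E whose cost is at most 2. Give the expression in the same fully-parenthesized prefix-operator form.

(~ b)   [cost 2]

step 1: or_idem (→) rewrites (b | b) into b, now (~ (~ (~ (~ (~ b)))))
step 2: not_not (→) rewrites (~ (~ (~ (~ b)))) into (~ (~ b)), now (~ (~ (~ b)))
step 3: not_not (→) rewrites (~ (~ b)) into b, reaching cost 2 (bound 2)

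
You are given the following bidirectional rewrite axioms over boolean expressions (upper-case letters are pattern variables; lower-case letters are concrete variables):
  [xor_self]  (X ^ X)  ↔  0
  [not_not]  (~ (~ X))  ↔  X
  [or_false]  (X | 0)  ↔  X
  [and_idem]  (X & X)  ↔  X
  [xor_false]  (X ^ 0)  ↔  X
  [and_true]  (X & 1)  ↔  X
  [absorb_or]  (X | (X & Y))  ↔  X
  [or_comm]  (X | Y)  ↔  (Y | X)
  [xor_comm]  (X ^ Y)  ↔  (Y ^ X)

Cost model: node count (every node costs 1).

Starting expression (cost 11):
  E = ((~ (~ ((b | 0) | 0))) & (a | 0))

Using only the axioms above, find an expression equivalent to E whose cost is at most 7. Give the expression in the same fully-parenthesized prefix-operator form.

((b | 0) & (a | 0))   [cost 7]

step 1: not_not (→) rewrites (~ (~ ((b | 0) | 0))) into ((b | 0) | 0), now (((b | 0) | 0) & (a | 0))
step 2: or_false (→) rewrites ((b | 0) | 0) into (b | 0), reaching cost 7 (bound 7)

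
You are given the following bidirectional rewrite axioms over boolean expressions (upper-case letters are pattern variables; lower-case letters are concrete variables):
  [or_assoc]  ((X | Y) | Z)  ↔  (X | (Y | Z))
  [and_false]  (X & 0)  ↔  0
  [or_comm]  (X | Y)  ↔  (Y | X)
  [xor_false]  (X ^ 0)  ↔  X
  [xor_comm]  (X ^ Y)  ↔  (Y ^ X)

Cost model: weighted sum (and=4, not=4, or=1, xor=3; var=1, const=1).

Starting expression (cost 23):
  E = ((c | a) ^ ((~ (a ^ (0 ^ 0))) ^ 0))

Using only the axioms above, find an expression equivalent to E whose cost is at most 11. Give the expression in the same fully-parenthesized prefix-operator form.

1. [xor_false →] (0 ^ 0)  →  0;  E = ((c | a) ^ ((~ (a ^ 0)) ^ 0))
2. [xor_false →] (a ^ 0)  →  a;  E = ((c | a) ^ ((~ a) ^ 0))
3. [xor_false →] ((~ a) ^ 0)  →  (~ a);  cost 11 ≤ 11, done

((c | a) ^ (~ a))   [cost 11]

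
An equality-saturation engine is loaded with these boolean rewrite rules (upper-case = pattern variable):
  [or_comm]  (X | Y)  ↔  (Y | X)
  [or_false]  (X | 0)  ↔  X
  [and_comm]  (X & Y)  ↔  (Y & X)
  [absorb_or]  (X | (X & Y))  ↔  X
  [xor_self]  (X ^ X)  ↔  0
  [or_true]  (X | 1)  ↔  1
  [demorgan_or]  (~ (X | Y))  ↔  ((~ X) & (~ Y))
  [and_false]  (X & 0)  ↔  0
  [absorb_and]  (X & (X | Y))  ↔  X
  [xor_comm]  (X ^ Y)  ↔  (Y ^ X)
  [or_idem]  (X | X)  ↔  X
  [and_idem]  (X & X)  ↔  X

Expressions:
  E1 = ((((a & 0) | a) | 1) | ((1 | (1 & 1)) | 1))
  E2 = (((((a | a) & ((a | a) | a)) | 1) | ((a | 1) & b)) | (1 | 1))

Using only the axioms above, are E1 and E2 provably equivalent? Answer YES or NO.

YES

(1) ((a & 0) | a)  =[or_comm →]=  (a | (a & 0))    ⊢ (((a | (a & 0)) | 1) | ((1 | (1 & 1)) | 1))
(2) (a | (a & 0))  =[absorb_or →]=  a    ⊢ ((a | 1) | ((1 | (1 & 1)) | 1))
(3) (1 | (1 & 1))  =[absorb_or →]=  1    ⊢ ((a | 1) | (1 | 1))
(4) (a | 1)  =[absorb_or ←]=  ((a | 1) | ((a | 1) & b))    ⊢ (((a | 1) | ((a | 1) & b)) | (1 | 1))
(5) a  =[or_idem ←]=  (a | a)    ⊢ ((((a | a) | 1) | ((a | 1) & b)) | (1 | 1))
(6) (a | a)  =[absorb_and ←]=  ((a | a) & ((a | a) | a))    ⊢ E2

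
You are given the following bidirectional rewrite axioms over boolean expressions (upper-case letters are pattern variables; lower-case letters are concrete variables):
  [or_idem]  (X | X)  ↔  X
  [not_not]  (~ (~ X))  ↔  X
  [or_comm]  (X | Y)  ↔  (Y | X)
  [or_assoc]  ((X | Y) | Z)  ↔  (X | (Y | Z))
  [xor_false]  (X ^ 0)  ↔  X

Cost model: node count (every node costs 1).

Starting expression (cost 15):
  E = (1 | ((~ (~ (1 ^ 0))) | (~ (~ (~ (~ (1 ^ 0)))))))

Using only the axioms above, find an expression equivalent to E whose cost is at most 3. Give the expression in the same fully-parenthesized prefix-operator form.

1. [not_not →] (~ (~ (~ (1 ^ 0))))  →  (~ (1 ^ 0));  E = (1 | ((~ (~ (1 ^ 0))) | (~ (~ (1 ^ 0)))))
2. [or_idem →] ((~ (~ (1 ^ 0))) | (~ (~ (1 ^ 0))))  →  (~ (~ (1 ^ 0)));  E = (1 | (~ (~ (1 ^ 0))))
3. [not_not →] (~ (~ (1 ^ 0)))  →  (1 ^ 0);  E = (1 | (1 ^ 0))
4. [xor_false →] (1 ^ 0)  →  1;  cost 3 ≤ 3, done

(1 | 1)   [cost 3]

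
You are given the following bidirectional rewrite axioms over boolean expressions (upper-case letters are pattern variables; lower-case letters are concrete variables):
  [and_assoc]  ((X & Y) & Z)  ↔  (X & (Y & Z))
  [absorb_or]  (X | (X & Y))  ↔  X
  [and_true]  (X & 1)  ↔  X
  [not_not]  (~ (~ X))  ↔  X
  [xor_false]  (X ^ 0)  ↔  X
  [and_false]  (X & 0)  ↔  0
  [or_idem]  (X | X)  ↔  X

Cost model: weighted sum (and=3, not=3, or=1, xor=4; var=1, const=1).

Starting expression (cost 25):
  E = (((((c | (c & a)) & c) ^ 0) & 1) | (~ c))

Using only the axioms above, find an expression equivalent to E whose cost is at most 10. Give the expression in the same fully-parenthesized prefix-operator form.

step 1: xor_false (→) rewrites (((c | (c & a)) & c) ^ 0) into ((c | (c & a)) & c), now ((((c | (c & a)) & c) & 1) | (~ c))
step 2: and_true (→) rewrites (((c | (c & a)) & c) & 1) into ((c | (c & a)) & c), now (((c | (c & a)) & c) | (~ c))
step 3: absorb_or (→) rewrites (c | (c & a)) into c, reaching cost 10 (bound 10)

((c & c) | (~ c))   [cost 10]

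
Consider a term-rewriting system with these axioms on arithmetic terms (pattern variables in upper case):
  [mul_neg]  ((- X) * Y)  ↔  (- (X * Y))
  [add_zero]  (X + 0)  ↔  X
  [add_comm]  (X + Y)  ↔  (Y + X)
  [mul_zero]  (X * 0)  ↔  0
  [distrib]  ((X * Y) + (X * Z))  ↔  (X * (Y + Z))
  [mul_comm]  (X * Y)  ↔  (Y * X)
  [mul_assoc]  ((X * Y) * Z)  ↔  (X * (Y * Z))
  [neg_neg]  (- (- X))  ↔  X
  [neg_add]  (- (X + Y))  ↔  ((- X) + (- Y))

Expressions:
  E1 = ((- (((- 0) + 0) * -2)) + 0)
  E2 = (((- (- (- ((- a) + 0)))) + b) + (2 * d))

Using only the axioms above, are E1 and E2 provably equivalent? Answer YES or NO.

The axioms are sound identities: if E1 ↔* E2 then E1 and E2 evaluate identically under any assignment.
Under a=0, b=0, d=1: E1 evaluates to 0, E2 to 2. Distinct ⇒ no rewrite sequence connects them.

NO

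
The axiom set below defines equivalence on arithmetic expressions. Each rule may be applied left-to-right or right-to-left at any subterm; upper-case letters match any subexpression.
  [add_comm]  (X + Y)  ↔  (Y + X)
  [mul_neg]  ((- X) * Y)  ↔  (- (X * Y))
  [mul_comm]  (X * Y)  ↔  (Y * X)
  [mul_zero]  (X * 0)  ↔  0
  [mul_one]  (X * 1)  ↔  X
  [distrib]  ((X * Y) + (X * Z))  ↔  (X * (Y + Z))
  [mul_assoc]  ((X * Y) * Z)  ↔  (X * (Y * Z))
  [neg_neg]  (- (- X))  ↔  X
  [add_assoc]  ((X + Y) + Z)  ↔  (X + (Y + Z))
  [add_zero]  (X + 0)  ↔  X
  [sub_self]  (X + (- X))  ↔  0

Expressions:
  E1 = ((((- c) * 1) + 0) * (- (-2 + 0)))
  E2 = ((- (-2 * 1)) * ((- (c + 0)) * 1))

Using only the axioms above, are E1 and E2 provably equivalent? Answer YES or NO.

YES

step 1: mul_one (→) rewrites ((- c) * 1) into (- c), now (((- c) + 0) * (- (-2 + 0)))
step 2: add_zero (→) rewrites (-2 + 0) into -2, now (((- c) + 0) * (- -2))
step 3: add_zero (→) rewrites ((- c) + 0) into (- c), now ((- c) * (- -2))
step 4: mul_comm (→) rewrites ((- c) * (- -2)) into ((- -2) * (- c))
step 5: mul_one (←) rewrites -2 into (-2 * 1), now ((- (-2 * 1)) * (- c))
step 6: mul_one (←) rewrites (- c) into ((- c) * 1), now ((- (-2 * 1)) * ((- c) * 1))
step 7: add_zero (←) rewrites c into (c + 0), which is E2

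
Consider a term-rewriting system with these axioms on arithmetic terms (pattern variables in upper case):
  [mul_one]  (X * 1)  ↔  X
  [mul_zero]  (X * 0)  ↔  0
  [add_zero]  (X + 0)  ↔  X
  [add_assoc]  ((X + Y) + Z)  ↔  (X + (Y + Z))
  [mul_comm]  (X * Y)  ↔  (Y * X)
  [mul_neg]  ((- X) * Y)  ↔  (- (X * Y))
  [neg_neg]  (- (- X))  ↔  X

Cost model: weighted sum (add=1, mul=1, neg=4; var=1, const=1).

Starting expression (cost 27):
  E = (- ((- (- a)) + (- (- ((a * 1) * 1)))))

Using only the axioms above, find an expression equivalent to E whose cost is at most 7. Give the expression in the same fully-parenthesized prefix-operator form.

(- (a + a))   [cost 7]

1. [mul_one →] (a * 1)  →  a;  E = (- ((- (- a)) + (- (- (a * 1)))))
2. [mul_one →] (a * 1)  →  a;  E = (- ((- (- a)) + (- (- a))))
3. [neg_neg →] (- (- a))  →  a;  E = (- ((- (- a)) + a))
4. [neg_neg →] (- (- a))  →  a;  cost 7 ≤ 7, done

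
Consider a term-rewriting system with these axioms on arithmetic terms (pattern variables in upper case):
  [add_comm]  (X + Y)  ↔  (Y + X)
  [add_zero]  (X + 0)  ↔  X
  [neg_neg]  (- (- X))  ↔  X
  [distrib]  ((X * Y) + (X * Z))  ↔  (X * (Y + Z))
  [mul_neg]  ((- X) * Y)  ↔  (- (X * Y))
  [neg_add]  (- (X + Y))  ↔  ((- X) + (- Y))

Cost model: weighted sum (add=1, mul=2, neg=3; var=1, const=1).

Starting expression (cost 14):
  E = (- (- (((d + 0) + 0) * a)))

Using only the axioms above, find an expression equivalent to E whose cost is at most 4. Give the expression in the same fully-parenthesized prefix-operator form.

(d * a)   [cost 4]

step 1: neg_neg (→) rewrites (- (- (((d + 0) + 0) * a))) into (((d + 0) + 0) * a)
step 2: add_zero (→) rewrites ((d + 0) + 0) into (d + 0), now ((d + 0) * a)
step 3: add_zero (→) rewrites (d + 0) into d, reaching cost 4 (bound 4)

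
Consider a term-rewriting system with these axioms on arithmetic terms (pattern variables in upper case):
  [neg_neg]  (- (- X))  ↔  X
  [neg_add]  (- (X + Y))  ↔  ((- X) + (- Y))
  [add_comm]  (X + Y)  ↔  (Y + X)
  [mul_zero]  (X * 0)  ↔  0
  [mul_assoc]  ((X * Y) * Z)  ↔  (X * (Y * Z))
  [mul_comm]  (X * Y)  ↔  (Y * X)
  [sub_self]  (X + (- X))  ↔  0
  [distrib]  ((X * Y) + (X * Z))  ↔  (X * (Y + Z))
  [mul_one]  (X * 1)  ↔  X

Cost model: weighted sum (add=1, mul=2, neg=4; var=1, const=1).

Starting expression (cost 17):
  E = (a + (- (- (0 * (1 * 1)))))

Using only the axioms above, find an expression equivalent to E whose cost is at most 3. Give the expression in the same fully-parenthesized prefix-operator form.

(1) (1 * 1)  =[mul_one →]=  1    ⊢ (a + (- (- (0 * 1))))
(2) (- (- (0 * 1)))  =[neg_neg →]=  (0 * 1)    ⊢ (a + (0 * 1))
(3) (0 * 1)  =[mul_one →]=  0    ⊢ cost 3, within 3

(a + 0)   [cost 3]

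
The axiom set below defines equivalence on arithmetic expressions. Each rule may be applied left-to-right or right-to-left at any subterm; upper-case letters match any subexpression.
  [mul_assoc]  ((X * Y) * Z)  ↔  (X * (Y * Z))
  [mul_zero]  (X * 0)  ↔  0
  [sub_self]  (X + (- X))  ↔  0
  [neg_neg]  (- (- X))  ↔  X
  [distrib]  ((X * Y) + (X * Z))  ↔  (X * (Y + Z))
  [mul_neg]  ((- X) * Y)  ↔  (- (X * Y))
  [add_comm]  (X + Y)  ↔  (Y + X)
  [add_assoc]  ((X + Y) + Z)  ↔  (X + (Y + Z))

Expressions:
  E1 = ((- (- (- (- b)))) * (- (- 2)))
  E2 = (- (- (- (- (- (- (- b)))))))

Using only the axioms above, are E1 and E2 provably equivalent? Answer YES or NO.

The axioms are sound identities: if E1 ↔* E2 then E1 and E2 evaluate identically under any assignment.
Under b=1: E1 evaluates to 2, E2 to -1. Distinct ⇒ no rewrite sequence connects them.

NO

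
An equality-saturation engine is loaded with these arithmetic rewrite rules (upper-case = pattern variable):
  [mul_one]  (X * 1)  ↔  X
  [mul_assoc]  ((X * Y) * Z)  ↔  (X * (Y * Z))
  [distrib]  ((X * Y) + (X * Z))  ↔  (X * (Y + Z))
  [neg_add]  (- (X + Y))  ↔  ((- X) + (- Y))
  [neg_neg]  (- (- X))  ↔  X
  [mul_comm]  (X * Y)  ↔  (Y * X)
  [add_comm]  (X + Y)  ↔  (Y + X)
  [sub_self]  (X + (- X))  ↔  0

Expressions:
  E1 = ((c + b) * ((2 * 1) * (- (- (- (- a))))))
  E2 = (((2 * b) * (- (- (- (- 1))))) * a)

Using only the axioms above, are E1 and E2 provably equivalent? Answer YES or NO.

NO

The axioms are sound identities: if E1 ↔* E2 then E1 and E2 evaluate identically under any assignment.
Under a=1, b=0, c=1: E1 evaluates to 2, E2 to 0. Distinct ⇒ no rewrite sequence connects them.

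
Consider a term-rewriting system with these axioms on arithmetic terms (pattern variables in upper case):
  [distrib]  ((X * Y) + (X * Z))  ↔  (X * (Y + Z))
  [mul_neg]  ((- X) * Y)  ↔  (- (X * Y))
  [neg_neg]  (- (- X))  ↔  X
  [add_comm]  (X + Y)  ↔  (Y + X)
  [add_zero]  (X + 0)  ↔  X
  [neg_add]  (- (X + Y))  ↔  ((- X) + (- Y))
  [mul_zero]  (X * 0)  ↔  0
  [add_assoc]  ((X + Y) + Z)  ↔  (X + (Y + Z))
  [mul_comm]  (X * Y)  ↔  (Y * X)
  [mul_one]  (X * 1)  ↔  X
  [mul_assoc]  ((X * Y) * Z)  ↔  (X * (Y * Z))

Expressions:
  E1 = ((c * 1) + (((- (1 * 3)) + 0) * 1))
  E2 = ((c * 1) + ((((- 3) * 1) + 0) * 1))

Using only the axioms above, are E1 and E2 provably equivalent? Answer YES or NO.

1. [add_zero →] ((- (1 * 3)) + 0)  →  (- (1 * 3));  E1 = ((c * 1) + ((- (1 * 3)) * 1))
2. [mul_comm →] (1 * 3)  →  (3 * 1);  E1 = ((c * 1) + ((- (3 * 1)) * 1))
3. [mul_one →] (3 * 1)  →  3;  E1 = ((c * 1) + ((- 3) * 1))
4. [mul_one →] ((- 3) * 1)  →  (- 3);  E1 = ((c * 1) + (- 3))
5. [add_zero ←] (- 3)  →  ((- 3) + 0);  E1 = ((c * 1) + ((- 3) + 0))
6. [mul_one ←] ((- 3) + 0)  →  (((- 3) + 0) * 1);  E1 = ((c * 1) + (((- 3) + 0) * 1))
7. [mul_one ←] (- 3)  →  ((- 3) * 1);  this is E2

YES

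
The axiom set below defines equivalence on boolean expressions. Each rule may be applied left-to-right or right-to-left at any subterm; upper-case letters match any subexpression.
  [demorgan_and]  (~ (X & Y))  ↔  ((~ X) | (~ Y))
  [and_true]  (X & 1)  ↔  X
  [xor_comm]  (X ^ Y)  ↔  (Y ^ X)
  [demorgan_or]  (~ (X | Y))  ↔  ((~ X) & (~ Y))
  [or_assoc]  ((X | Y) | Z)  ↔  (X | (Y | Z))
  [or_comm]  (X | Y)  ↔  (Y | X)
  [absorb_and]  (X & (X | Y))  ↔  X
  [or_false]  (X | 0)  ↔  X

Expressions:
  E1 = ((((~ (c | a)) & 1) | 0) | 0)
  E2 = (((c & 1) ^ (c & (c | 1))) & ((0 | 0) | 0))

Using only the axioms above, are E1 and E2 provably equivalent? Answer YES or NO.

All listed rules preserve value, hence provable equivalence implies equal values everywhere; look for a separating assignment.
a=0, c=0 gives E1 ↦ 1, E2 ↦ 0; values differ ⇒ not provably equivalent.

NO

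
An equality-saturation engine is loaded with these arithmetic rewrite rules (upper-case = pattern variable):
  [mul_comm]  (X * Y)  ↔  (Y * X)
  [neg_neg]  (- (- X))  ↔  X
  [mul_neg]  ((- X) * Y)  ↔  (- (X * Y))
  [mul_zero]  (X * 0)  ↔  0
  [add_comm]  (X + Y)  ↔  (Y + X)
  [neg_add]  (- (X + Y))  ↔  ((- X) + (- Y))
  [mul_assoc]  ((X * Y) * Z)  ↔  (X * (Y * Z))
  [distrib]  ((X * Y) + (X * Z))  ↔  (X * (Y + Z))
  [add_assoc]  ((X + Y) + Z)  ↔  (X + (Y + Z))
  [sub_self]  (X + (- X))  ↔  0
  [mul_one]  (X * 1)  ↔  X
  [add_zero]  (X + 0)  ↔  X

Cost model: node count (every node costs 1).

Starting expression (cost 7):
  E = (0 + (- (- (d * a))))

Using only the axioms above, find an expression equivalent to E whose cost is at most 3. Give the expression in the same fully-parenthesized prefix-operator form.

(d * a)   [cost 3]

1. [add_comm →] (0 + (- (- (d * a))))  →  ((- (- (d * a))) + 0)
2. [add_zero →] ((- (- (d * a))) + 0)  →  (- (- (d * a)))
3. [neg_neg →] (- (- (d * a)))  →  (d * a);  cost 3 ≤ 3, done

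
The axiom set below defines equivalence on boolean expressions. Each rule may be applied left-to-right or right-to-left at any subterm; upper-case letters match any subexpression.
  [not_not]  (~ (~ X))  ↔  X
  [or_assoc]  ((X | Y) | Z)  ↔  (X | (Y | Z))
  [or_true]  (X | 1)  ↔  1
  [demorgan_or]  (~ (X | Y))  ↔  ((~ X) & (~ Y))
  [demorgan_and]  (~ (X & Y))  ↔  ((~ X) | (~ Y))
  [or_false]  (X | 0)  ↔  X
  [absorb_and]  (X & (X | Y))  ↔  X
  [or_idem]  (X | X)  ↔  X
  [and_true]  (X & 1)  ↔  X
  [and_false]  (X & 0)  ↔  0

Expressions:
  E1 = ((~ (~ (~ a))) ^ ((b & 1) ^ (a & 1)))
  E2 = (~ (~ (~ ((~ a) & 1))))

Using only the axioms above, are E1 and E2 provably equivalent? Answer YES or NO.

NO

All listed rules preserve value, hence provable equivalence implies equal values everywhere; look for a separating assignment.
a=0, b=0 gives E1 ↦ 1, E2 ↦ 0; values differ ⇒ not provably equivalent.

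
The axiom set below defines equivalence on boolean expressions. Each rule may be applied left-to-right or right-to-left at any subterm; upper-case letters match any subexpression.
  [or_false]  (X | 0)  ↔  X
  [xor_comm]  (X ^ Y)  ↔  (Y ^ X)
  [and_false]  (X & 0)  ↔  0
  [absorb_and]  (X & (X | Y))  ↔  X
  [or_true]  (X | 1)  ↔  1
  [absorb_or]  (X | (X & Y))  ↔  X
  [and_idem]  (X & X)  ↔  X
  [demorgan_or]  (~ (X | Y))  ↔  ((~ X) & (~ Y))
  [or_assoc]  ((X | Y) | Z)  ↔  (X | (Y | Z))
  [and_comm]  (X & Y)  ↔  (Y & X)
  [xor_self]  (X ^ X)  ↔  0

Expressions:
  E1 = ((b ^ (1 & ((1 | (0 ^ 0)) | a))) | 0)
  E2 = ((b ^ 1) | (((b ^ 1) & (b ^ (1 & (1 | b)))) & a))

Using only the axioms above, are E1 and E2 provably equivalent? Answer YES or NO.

YES

1. [xor_self →] (0 ^ 0)  →  0;  E1 = ((b ^ (1 & ((1 | 0) | a))) | 0)
2. [or_false →] ((b ^ (1 & ((1 | 0) | a))) | 0)  →  (b ^ (1 & ((1 | 0) | a)))
3. [or_false →] (1 | 0)  →  1;  E1 = (b ^ (1 & (1 | a)))
4. [absorb_and →] (1 & (1 | a))  →  1;  E1 = (b ^ 1)
5. [absorb_or ←] (b ^ 1)  →  ((b ^ 1) | ((b ^ 1) & a))
6. [and_idem ←] (b ^ 1)  →  ((b ^ 1) & (b ^ 1));  E1 = ((b ^ 1) | (((b ^ 1) & (b ^ 1)) & a))
7. [absorb_and ←] 1  →  (1 & (1 | b));  this is E2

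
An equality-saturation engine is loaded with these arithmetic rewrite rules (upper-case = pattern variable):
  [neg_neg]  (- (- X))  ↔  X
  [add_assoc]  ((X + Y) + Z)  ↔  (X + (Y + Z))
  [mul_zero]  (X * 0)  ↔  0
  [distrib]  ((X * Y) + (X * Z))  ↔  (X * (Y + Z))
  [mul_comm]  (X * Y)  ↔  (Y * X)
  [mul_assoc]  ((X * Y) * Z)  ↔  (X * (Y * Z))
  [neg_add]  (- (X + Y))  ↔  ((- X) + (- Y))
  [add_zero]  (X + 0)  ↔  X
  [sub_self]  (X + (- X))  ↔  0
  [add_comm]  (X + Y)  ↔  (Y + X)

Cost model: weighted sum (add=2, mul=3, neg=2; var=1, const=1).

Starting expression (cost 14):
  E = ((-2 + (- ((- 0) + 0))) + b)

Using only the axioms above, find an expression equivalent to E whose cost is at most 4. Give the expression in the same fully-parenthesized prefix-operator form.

step 1: add_zero (→) rewrites ((- 0) + 0) into (- 0), now ((-2 + (- (- 0))) + b)
step 2: neg_neg (→) rewrites (- (- 0)) into 0, now ((-2 + 0) + b)
step 3: add_zero (→) rewrites (-2 + 0) into -2, reaching cost 4 (bound 4)

(-2 + b)   [cost 4]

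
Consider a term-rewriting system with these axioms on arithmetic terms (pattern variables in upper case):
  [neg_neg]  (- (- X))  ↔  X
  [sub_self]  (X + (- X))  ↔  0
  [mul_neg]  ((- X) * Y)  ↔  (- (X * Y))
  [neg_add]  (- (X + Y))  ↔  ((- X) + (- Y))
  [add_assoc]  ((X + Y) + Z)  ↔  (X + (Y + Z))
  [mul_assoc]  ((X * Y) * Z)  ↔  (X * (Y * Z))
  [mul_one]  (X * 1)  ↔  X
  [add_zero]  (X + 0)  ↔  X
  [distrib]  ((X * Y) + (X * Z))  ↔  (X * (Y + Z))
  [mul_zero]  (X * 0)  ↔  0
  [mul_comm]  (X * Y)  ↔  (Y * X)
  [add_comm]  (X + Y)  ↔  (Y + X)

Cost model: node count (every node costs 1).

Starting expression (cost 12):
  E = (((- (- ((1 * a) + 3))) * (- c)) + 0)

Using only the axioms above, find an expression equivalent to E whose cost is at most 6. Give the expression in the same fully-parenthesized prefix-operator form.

((a + 3) * (- c))   [cost 6]

1. [add_zero →] (((- (- ((1 * a) + 3))) * (- c)) + 0)  →  ((- (- ((1 * a) + 3))) * (- c))
2. [mul_comm →] (1 * a)  →  (a * 1);  E = ((- (- ((a * 1) + 3))) * (- c))
3. [neg_neg →] (- (- ((a * 1) + 3)))  →  ((a * 1) + 3);  E = (((a * 1) + 3) * (- c))
4. [mul_one →] (a * 1)  →  a;  cost 6 ≤ 6, done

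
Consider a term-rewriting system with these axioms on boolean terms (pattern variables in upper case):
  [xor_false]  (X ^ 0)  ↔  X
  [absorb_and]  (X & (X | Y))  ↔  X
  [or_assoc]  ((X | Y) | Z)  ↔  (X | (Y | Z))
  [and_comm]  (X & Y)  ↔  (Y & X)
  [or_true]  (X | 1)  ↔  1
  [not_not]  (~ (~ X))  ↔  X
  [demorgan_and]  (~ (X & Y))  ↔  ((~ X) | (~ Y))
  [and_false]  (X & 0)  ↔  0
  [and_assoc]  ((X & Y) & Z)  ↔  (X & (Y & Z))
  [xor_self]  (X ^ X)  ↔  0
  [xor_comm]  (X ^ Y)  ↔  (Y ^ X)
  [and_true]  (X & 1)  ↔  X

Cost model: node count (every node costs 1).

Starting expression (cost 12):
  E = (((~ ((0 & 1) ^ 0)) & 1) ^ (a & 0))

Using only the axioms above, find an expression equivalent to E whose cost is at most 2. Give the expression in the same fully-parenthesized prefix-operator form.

(~ 0)   [cost 2]

1. [and_true →] ((~ ((0 & 1) ^ 0)) & 1)  →  (~ ((0 & 1) ^ 0));  E = ((~ ((0 & 1) ^ 0)) ^ (a & 0))
2. [xor_false →] ((0 & 1) ^ 0)  →  (0 & 1);  E = ((~ (0 & 1)) ^ (a & 0))
3. [and_false →] (a & 0)  →  0;  E = ((~ (0 & 1)) ^ 0)
4. [and_true →] (0 & 1)  →  0;  E = ((~ 0) ^ 0)
5. [xor_false →] ((~ 0) ^ 0)  →  (~ 0);  cost 2 ≤ 2, done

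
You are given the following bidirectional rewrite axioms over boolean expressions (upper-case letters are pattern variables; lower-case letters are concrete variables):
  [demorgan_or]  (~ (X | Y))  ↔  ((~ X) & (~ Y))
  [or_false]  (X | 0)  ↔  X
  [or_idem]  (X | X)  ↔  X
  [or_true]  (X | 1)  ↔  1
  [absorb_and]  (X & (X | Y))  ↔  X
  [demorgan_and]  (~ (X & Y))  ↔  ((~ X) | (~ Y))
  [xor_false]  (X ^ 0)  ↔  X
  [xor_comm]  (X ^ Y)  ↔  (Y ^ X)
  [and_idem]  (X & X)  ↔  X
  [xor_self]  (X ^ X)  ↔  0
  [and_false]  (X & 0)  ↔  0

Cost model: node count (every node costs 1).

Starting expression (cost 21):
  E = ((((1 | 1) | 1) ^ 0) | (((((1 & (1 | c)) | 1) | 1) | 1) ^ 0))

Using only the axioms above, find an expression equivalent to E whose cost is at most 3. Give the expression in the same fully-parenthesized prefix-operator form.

1. [absorb_and →] (1 & (1 | c))  →  1;  E = ((((1 | 1) | 1) ^ 0) | ((((1 | 1) | 1) | 1) ^ 0))
2. [or_idem →] (1 | 1)  →  1;  E = ((((1 | 1) | 1) ^ 0) | (((1 | 1) | 1) ^ 0))
3. [or_idem →] ((((1 | 1) | 1) ^ 0) | (((1 | 1) | 1) ^ 0))  →  (((1 | 1) | 1) ^ 0)
4. [or_idem →] (1 | 1)  →  1;  E = ((1 | 1) ^ 0)
5. [or_idem →] (1 | 1)  →  1;  cost 3 ≤ 3, done

(1 ^ 0)   [cost 3]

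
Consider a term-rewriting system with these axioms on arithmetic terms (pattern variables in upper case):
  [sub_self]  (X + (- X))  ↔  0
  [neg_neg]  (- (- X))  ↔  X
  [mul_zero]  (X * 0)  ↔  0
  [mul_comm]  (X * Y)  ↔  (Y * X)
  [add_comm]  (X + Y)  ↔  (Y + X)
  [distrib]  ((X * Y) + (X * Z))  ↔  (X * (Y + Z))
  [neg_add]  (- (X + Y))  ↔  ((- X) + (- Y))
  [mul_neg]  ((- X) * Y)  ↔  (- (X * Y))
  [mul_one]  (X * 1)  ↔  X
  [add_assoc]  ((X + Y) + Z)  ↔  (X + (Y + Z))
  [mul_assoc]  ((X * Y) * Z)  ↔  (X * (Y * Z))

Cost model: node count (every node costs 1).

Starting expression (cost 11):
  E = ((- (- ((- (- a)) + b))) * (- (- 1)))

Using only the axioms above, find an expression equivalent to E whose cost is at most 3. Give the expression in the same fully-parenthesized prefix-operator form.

(1) (- (- ((- (- a)) + b)))  =[neg_neg →]=  ((- (- a)) + b)    ⊢ (((- (- a)) + b) * (- (- 1)))
(2) (- (- a))  =[neg_neg →]=  a    ⊢ ((a + b) * (- (- 1)))
(3) (- (- 1))  =[neg_neg →]=  1    ⊢ ((a + b) * 1)
(4) ((a + b) * 1)  =[mul_one →]=  (a + b)    ⊢ cost 3, within 3

(a + b)   [cost 3]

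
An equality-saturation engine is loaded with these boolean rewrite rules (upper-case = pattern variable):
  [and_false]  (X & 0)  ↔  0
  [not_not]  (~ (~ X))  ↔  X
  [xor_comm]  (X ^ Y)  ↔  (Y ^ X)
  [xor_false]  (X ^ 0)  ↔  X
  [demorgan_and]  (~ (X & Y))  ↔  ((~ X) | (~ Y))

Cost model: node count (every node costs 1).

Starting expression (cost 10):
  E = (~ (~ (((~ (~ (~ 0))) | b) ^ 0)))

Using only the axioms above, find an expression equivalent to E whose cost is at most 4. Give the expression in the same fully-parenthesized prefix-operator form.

step 1: not_not (→) rewrites (~ (~ (((~ (~ (~ 0))) | b) ^ 0))) into (((~ (~ (~ 0))) | b) ^ 0)
step 2: xor_false (→) rewrites (((~ (~ (~ 0))) | b) ^ 0) into ((~ (~ (~ 0))) | b)
step 3: not_not (→) rewrites (~ (~ 0)) into 0, reaching cost 4 (bound 4)

((~ 0) | b)   [cost 4]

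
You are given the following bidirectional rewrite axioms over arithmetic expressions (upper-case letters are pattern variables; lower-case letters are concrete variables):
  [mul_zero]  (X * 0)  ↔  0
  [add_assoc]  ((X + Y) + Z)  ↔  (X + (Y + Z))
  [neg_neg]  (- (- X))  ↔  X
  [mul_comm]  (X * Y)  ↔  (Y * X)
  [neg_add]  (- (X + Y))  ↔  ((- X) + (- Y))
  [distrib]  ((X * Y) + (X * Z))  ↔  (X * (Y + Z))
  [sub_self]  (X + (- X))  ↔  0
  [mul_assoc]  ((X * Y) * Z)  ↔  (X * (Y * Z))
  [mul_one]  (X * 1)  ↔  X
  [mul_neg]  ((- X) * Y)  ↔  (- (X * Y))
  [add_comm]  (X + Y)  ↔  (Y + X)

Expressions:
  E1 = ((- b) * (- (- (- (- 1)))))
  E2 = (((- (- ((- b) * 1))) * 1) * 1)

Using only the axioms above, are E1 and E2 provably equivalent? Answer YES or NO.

1. [neg_neg →] (- (- (- (- 1))))  →  (- (- 1));  E1 = ((- b) * (- (- 1)))
2. [neg_neg →] (- (- 1))  →  1;  E1 = ((- b) * 1)
3. [neg_neg ←] (- b)  →  (- (- (- b)));  E1 = ((- (- (- b))) * 1)
4. [mul_one ←] (- b)  →  ((- b) * 1);  E1 = ((- (- ((- b) * 1))) * 1)
5. [mul_one ←] (- (- ((- b) * 1)))  →  ((- (- ((- b) * 1))) * 1);  this is E2

YES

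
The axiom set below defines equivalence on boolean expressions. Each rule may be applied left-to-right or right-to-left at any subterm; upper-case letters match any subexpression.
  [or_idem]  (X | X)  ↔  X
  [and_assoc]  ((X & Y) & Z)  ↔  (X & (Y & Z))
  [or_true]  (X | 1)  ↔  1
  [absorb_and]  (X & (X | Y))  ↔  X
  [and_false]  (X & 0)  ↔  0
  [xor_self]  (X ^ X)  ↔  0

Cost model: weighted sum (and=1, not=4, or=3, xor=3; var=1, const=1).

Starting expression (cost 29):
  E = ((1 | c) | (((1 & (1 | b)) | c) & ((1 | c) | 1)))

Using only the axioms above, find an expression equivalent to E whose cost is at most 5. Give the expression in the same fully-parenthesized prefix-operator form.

step 1: absorb_and (→) rewrites (1 & (1 | b)) into 1, now ((1 | c) | ((1 | c) & ((1 | c) | 1)))
step 2: absorb_and (→) rewrites ((1 | c) & ((1 | c) | 1)) into (1 | c), now ((1 | c) | (1 | c))
step 3: or_idem (→) rewrites ((1 | c) | (1 | c)) into (1 | c), reaching cost 5 (bound 5)

(1 | c)   [cost 5]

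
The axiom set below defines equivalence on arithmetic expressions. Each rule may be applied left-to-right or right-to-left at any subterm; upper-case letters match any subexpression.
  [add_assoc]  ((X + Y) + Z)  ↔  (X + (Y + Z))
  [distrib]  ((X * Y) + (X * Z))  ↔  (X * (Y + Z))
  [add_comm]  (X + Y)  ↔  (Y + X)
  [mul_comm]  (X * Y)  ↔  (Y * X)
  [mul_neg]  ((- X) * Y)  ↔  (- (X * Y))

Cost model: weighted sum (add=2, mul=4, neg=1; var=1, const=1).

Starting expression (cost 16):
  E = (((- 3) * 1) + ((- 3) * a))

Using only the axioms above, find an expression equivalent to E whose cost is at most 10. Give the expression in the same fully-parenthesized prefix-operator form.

((- 3) * (a + 1))   [cost 10]

step 1: mul_comm (→) rewrites ((- 3) * 1) into (1 * (- 3)), now ((1 * (- 3)) + ((- 3) * a))
step 2: add_comm (→) rewrites ((1 * (- 3)) + ((- 3) * a)) into (((- 3) * a) + (1 * (- 3)))
step 3: mul_comm (→) rewrites (1 * (- 3)) into ((- 3) * 1), now (((- 3) * a) + ((- 3) * 1))
step 4: distrib (→) rewrites (((- 3) * a) + ((- 3) * 1)) into ((- 3) * (a + 1)), reaching cost 10 (bound 10)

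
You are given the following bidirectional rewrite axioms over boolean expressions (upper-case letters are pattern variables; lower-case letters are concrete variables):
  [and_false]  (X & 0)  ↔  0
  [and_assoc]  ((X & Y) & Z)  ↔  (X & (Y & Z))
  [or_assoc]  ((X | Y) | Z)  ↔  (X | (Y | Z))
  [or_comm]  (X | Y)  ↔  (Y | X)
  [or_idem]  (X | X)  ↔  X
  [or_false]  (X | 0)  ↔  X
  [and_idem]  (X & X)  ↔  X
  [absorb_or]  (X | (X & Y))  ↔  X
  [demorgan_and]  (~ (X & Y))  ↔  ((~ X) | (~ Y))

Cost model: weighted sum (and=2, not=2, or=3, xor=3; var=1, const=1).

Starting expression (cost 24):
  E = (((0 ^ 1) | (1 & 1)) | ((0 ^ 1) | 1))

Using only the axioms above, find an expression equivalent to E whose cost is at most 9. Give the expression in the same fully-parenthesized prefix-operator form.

step 1: or_comm (→) rewrites (((0 ^ 1) | (1 & 1)) | ((0 ^ 1) | 1)) into (((0 ^ 1) | 1) | ((0 ^ 1) | (1 & 1)))
step 2: and_idem (→) rewrites (1 & 1) into 1, now (((0 ^ 1) | 1) | ((0 ^ 1) | 1))
step 3: or_idem (→) rewrites (((0 ^ 1) | 1) | ((0 ^ 1) | 1)) into ((0 ^ 1) | 1), reaching cost 9 (bound 9)

((0 ^ 1) | 1)   [cost 9]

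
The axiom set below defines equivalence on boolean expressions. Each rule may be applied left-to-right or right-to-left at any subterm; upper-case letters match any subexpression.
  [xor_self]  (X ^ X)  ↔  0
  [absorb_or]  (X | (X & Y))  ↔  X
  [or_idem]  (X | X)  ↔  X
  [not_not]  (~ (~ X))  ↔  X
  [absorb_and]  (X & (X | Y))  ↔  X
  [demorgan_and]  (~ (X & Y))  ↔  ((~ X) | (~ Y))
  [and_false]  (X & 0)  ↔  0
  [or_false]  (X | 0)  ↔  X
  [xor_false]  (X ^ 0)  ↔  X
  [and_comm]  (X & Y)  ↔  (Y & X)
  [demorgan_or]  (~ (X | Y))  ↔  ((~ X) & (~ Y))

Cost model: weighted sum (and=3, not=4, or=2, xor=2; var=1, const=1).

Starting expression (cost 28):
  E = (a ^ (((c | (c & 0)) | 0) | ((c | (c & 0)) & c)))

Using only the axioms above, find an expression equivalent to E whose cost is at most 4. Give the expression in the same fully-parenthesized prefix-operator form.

(a ^ c)   [cost 4]

1. [or_false →] ((c | (c & 0)) | 0)  →  (c | (c & 0));  E = (a ^ ((c | (c & 0)) | ((c | (c & 0)) & c)))
2. [absorb_or →] ((c | (c & 0)) | ((c | (c & 0)) & c))  →  (c | (c & 0));  E = (a ^ (c | (c & 0)))
3. [absorb_or →] (c | (c & 0))  →  c;  cost 4 ≤ 4, done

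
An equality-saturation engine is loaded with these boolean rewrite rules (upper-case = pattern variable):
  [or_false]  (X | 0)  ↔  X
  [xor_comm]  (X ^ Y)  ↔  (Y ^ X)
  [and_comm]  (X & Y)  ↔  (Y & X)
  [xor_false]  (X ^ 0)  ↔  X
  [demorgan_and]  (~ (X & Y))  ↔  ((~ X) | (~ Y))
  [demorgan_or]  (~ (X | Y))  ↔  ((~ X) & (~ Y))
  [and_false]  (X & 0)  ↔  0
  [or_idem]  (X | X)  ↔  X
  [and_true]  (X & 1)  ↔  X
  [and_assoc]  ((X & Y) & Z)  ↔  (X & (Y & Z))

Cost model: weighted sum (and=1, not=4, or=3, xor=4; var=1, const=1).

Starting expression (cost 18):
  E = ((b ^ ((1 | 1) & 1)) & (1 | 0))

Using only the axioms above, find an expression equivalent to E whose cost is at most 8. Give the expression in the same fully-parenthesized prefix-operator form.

(b ^ (1 & 1))   [cost 8]

1. [or_false →] (1 | 0)  →  1;  E = ((b ^ ((1 | 1) & 1)) & 1)
2. [and_true →] ((b ^ ((1 | 1) & 1)) & 1)  →  (b ^ ((1 | 1) & 1))
3. [or_idem →] (1 | 1)  →  1;  cost 8 ≤ 8, done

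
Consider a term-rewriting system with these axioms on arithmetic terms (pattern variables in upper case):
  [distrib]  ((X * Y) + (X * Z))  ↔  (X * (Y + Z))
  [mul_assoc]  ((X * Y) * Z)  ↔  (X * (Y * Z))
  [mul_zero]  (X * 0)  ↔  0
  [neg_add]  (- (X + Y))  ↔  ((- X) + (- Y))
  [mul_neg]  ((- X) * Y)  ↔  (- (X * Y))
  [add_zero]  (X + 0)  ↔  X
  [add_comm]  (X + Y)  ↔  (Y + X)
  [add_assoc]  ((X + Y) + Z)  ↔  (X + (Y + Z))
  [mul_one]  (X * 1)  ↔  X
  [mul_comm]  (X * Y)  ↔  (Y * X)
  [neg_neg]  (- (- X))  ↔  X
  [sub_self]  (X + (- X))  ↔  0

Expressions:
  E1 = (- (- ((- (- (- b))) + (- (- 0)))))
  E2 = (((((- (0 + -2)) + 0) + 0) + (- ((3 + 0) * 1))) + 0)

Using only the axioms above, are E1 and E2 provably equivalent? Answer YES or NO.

All listed rules preserve value, hence provable equivalence implies equal values everywhere; look for a separating assignment.
b=0 gives E1 ↦ 0, E2 ↦ -1; values differ ⇒ not provably equivalent.

NO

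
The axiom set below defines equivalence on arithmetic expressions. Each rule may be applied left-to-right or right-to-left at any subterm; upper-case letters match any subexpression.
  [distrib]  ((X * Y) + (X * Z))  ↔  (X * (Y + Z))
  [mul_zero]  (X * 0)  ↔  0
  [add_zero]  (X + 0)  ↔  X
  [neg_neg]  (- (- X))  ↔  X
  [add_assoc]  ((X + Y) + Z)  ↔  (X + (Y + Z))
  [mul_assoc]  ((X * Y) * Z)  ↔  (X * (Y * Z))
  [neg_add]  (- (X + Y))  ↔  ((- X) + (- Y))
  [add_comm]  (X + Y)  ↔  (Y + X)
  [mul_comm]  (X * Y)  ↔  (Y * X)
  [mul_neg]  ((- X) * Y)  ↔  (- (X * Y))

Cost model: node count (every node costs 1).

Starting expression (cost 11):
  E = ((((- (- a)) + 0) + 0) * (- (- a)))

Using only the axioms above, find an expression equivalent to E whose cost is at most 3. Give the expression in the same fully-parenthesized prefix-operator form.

(a * a)   [cost 3]

(1) (- (- a))  =[neg_neg →]=  a    ⊢ (((a + 0) + 0) * (- (- a)))
(2) (a + 0)  =[add_zero →]=  a    ⊢ ((a + 0) * (- (- a)))
(3) (a + 0)  =[add_zero →]=  a    ⊢ (a * (- (- a)))
(4) (- (- a))  =[neg_neg →]=  a    ⊢ cost 3, within 3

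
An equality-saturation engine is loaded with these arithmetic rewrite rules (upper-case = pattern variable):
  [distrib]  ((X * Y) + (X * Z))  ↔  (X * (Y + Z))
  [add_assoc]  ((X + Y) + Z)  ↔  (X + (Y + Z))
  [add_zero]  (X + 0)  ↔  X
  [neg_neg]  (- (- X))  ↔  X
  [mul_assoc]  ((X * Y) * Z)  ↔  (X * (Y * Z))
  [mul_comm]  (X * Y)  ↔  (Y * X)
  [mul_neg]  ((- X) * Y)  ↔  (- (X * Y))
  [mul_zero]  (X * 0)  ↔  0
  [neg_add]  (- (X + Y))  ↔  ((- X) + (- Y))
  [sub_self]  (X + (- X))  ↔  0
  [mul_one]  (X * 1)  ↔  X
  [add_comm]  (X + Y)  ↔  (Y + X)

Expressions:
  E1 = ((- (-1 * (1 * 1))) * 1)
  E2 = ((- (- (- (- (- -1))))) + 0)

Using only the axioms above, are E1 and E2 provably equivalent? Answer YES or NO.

YES

step 1: mul_one (→) rewrites (1 * 1) into 1, now ((- (-1 * 1)) * 1)
step 2: mul_one (→) rewrites ((- (-1 * 1)) * 1) into (- (-1 * 1))
step 3: mul_one (→) rewrites (-1 * 1) into -1, now (- -1)
step 4: neg_neg (←) rewrites (- -1) into (- (- (- -1)))
step 5: neg_neg (←) rewrites -1 into (- (- -1)), now (- (- (- (- (- -1)))))
step 6: add_zero (←) rewrites (- (- (- (- (- -1))))) into ((- (- (- (- (- -1))))) + 0), which is E2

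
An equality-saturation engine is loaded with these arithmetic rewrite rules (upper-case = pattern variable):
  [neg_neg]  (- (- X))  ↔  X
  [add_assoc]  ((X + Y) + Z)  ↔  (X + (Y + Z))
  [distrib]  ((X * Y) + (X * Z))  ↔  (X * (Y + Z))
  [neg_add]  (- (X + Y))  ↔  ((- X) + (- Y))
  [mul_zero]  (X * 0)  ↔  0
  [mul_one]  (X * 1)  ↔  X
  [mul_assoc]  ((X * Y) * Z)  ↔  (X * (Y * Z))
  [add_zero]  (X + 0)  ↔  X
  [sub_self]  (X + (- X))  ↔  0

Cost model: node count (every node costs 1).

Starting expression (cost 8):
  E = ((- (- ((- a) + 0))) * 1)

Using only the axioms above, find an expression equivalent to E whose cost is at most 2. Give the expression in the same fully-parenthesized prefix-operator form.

step 1: add_zero (→) rewrites ((- a) + 0) into (- a), now ((- (- (- a))) * 1)
step 2: mul_one (→) rewrites ((- (- (- a))) * 1) into (- (- (- a)))
step 3: neg_neg (→) rewrites (- (- a)) into a, reaching cost 2 (bound 2)

(- a)   [cost 2]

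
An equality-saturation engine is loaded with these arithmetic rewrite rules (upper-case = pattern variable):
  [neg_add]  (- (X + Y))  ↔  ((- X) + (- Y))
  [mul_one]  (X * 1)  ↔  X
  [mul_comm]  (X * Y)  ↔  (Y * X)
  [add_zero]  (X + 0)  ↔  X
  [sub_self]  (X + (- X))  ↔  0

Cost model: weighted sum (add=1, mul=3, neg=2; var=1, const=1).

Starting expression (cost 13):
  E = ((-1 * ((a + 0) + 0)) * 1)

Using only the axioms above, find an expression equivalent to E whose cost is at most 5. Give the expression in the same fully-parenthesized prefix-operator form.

(-1 * a)   [cost 5]

1. [add_zero →] (a + 0)  →  a;  E = ((-1 * (a + 0)) * 1)
2. [add_zero →] (a + 0)  →  a;  E = ((-1 * a) * 1)
3. [mul_one →] ((-1 * a) * 1)  →  (-1 * a);  cost 5 ≤ 5, done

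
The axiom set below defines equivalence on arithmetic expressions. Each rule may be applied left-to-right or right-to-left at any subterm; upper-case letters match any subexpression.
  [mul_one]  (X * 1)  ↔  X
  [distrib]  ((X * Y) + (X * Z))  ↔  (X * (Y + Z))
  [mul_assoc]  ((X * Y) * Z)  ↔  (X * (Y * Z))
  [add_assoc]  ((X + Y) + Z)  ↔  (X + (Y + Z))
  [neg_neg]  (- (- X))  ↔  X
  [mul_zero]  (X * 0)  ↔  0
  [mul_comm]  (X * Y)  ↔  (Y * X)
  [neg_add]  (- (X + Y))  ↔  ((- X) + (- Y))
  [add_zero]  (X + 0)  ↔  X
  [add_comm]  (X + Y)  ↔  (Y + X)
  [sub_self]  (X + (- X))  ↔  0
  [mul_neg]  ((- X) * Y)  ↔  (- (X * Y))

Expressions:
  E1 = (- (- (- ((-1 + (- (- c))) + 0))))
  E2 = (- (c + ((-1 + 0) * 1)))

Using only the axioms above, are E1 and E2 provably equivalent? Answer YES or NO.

YES

step 1: neg_neg (→) rewrites (- (- (- ((-1 + (- (- c))) + 0)))) into (- ((-1 + (- (- c))) + 0))
step 2: neg_neg (→) rewrites (- (- c)) into c, now (- ((-1 + c) + 0))
step 3: add_zero (→) rewrites ((-1 + c) + 0) into (-1 + c), now (- (-1 + c))
step 4: add_comm (→) rewrites (-1 + c) into (c + -1), now (- (c + -1))
step 5: mul_one (←) rewrites -1 into (-1 * 1), now (- (c + (-1 * 1)))
step 6: add_zero (←) rewrites -1 into (-1 + 0), which is E2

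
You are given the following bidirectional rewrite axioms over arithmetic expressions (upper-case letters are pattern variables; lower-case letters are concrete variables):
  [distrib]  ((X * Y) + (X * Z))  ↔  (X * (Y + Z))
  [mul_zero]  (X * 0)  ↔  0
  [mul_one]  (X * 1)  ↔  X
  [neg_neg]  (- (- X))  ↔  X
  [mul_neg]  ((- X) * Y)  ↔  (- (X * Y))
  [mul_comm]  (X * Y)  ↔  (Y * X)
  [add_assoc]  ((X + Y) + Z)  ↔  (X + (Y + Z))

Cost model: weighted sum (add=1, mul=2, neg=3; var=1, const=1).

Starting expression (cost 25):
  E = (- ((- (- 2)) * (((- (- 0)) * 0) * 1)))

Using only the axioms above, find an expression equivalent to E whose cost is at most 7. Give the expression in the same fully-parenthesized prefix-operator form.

1. [neg_neg →] (- (- 0))  →  0;  E = (- ((- (- 2)) * ((0 * 0) * 1)))
2. [mul_one →] ((0 * 0) * 1)  →  (0 * 0);  E = (- ((- (- 2)) * (0 * 0)))
3. [mul_zero →] (0 * 0)  →  0;  E = (- ((- (- 2)) * 0))
4. [mul_comm →] ((- (- 2)) * 0)  →  (0 * (- (- 2)));  E = (- (0 * (- (- 2))))
5. [neg_neg →] (- (- 2))  →  2;  cost 7 ≤ 7, done

(- (0 * 2))   [cost 7]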